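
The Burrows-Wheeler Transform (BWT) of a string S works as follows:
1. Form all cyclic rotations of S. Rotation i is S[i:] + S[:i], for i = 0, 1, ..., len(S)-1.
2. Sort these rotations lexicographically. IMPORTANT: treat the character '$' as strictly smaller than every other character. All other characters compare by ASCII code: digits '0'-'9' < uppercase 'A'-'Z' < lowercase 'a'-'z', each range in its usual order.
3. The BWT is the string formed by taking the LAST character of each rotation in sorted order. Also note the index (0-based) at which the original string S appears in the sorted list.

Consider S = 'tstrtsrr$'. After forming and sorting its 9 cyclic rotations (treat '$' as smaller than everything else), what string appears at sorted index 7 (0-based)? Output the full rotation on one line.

Answer: tsrr$tstr

Derivation:
All 9 rotations (rotation i = S[i:]+S[:i]):
  rot[0] = tstrtsrr$
  rot[1] = strtsrr$t
  rot[2] = trtsrr$ts
  rot[3] = rtsrr$tst
  rot[4] = tsrr$tstr
  rot[5] = srr$tstrt
  rot[6] = rr$tstrts
  rot[7] = r$tstrtsr
  rot[8] = $tstrtsrr
Sorted (with $ < everything):
  sorted[0] = $tstrtsrr
  sorted[1] = r$tstrtsr
  sorted[2] = rr$tstrts
  sorted[3] = rtsrr$tst
  sorted[4] = srr$tstrt
  sorted[5] = strtsrr$t
  sorted[6] = trtsrr$ts
  sorted[7] = tsrr$tstr
  sorted[8] = tstrtsrr$
sorted[7] = tsrr$tstr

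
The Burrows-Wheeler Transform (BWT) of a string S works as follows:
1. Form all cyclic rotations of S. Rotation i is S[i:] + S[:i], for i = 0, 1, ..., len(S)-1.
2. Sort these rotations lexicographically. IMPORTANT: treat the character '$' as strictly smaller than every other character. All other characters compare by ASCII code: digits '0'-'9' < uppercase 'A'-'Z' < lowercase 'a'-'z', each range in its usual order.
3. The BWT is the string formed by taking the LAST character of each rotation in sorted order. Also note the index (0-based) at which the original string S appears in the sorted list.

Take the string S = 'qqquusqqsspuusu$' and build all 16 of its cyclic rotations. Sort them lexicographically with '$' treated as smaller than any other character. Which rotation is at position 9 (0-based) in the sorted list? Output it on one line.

Answer: sspuusu$qqquusqq

Derivation:
All 16 rotations (rotation i = S[i:]+S[:i]):
  rot[0] = qqquusqqsspuusu$
  rot[1] = qquusqqsspuusu$q
  rot[2] = quusqqsspuusu$qq
  rot[3] = uusqqsspuusu$qqq
  rot[4] = usqqsspuusu$qqqu
  rot[5] = sqqsspuusu$qqquu
  rot[6] = qqsspuusu$qqquus
  rot[7] = qsspuusu$qqquusq
  rot[8] = sspuusu$qqquusqq
  rot[9] = spuusu$qqquusqqs
  rot[10] = puusu$qqquusqqss
  rot[11] = uusu$qqquusqqssp
  rot[12] = usu$qqquusqqsspu
  rot[13] = su$qqquusqqsspuu
  rot[14] = u$qqquusqqsspuus
  rot[15] = $qqquusqqsspuusu
Sorted (with $ < everything):
  sorted[0] = $qqquusqqsspuusu
  sorted[1] = puusu$qqquusqqss
  sorted[2] = qqquusqqsspuusu$
  sorted[3] = qqsspuusu$qqquus
  sorted[4] = qquusqqsspuusu$q
  sorted[5] = qsspuusu$qqquusq
  sorted[6] = quusqqsspuusu$qq
  sorted[7] = spuusu$qqquusqqs
  sorted[8] = sqqsspuusu$qqquu
  sorted[9] = sspuusu$qqquusqq
  sorted[10] = su$qqquusqqsspuu
  sorted[11] = u$qqquusqqsspuus
  sorted[12] = usqqsspuusu$qqqu
  sorted[13] = usu$qqquusqqsspu
  sorted[14] = uusqqsspuusu$qqq
  sorted[15] = uusu$qqquusqqssp
sorted[9] = sspuusu$qqquusqq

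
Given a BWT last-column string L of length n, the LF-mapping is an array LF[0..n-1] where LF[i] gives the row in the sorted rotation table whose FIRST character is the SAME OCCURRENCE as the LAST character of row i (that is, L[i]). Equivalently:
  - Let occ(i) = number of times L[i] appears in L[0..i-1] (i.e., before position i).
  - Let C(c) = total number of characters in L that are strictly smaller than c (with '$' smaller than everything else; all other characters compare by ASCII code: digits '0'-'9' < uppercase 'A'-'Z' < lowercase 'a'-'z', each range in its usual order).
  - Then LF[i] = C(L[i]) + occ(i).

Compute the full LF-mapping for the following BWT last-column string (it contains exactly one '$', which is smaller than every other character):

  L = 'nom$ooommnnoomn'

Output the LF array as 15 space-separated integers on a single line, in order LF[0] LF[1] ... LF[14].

Char counts: '$':1, 'm':4, 'n':4, 'o':6
C (first-col start): C('$')=0, C('m')=1, C('n')=5, C('o')=9
L[0]='n': occ=0, LF[0]=C('n')+0=5+0=5
L[1]='o': occ=0, LF[1]=C('o')+0=9+0=9
L[2]='m': occ=0, LF[2]=C('m')+0=1+0=1
L[3]='$': occ=0, LF[3]=C('$')+0=0+0=0
L[4]='o': occ=1, LF[4]=C('o')+1=9+1=10
L[5]='o': occ=2, LF[5]=C('o')+2=9+2=11
L[6]='o': occ=3, LF[6]=C('o')+3=9+3=12
L[7]='m': occ=1, LF[7]=C('m')+1=1+1=2
L[8]='m': occ=2, LF[8]=C('m')+2=1+2=3
L[9]='n': occ=1, LF[9]=C('n')+1=5+1=6
L[10]='n': occ=2, LF[10]=C('n')+2=5+2=7
L[11]='o': occ=4, LF[11]=C('o')+4=9+4=13
L[12]='o': occ=5, LF[12]=C('o')+5=9+5=14
L[13]='m': occ=3, LF[13]=C('m')+3=1+3=4
L[14]='n': occ=3, LF[14]=C('n')+3=5+3=8

Answer: 5 9 1 0 10 11 12 2 3 6 7 13 14 4 8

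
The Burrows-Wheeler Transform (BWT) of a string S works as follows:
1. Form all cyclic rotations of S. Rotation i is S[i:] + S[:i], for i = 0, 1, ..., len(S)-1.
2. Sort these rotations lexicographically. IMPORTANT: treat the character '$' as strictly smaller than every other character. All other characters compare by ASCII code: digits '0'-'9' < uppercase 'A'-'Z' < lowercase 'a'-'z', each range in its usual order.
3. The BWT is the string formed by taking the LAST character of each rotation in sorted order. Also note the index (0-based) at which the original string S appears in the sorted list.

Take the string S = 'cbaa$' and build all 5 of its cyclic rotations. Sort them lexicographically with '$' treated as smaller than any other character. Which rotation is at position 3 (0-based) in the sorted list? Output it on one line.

Answer: baa$c

Derivation:
All 5 rotations (rotation i = S[i:]+S[:i]):
  rot[0] = cbaa$
  rot[1] = baa$c
  rot[2] = aa$cb
  rot[3] = a$cba
  rot[4] = $cbaa
Sorted (with $ < everything):
  sorted[0] = $cbaa
  sorted[1] = a$cba
  sorted[2] = aa$cb
  sorted[3] = baa$c
  sorted[4] = cbaa$
sorted[3] = baa$c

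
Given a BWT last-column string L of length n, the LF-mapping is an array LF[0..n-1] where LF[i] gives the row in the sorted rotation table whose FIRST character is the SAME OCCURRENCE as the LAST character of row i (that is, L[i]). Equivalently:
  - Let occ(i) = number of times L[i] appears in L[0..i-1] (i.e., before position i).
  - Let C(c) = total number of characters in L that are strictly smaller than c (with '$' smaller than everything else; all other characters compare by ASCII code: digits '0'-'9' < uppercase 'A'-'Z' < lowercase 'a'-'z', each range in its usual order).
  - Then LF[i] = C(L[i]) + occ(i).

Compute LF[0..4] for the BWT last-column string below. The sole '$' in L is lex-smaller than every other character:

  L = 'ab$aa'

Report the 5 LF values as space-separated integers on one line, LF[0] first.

Answer: 1 4 0 2 3

Derivation:
Char counts: '$':1, 'a':3, 'b':1
C (first-col start): C('$')=0, C('a')=1, C('b')=4
L[0]='a': occ=0, LF[0]=C('a')+0=1+0=1
L[1]='b': occ=0, LF[1]=C('b')+0=4+0=4
L[2]='$': occ=0, LF[2]=C('$')+0=0+0=0
L[3]='a': occ=1, LF[3]=C('a')+1=1+1=2
L[4]='a': occ=2, LF[4]=C('a')+2=1+2=3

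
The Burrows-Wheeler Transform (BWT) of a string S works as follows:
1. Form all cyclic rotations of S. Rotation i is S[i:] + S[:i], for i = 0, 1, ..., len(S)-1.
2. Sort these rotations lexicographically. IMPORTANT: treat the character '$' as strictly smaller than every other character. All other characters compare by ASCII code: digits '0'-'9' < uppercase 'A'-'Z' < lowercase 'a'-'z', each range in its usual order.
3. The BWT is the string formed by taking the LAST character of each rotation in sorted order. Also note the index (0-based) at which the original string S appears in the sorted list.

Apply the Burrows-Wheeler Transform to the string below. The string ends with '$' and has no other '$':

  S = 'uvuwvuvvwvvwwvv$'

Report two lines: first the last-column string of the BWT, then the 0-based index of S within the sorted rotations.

All 16 rotations (rotation i = S[i:]+S[:i]):
  rot[0] = uvuwvuvvwvvwwvv$
  rot[1] = vuwvuvvwvvwwvv$u
  rot[2] = uwvuvvwvvwwvv$uv
  rot[3] = wvuvvwvvwwvv$uvu
  rot[4] = vuvvwvvwwvv$uvuw
  rot[5] = uvvwvvwwvv$uvuwv
  rot[6] = vvwvvwwvv$uvuwvu
  rot[7] = vwvvwwvv$uvuwvuv
  rot[8] = wvvwwvv$uvuwvuvv
  rot[9] = vvwwvv$uvuwvuvvw
  rot[10] = vwwvv$uvuwvuvvwv
  rot[11] = wwvv$uvuwvuvvwvv
  rot[12] = wvv$uvuwvuvvwvvw
  rot[13] = vv$uvuwvuvvwvvww
  rot[14] = v$uvuwvuvvwvvwwv
  rot[15] = $uvuwvuvvwvvwwvv
Sorted (with $ < everything):
  sorted[0] = $uvuwvuvvwvvwwvv  (last char: 'v')
  sorted[1] = uvuwvuvvwvvwwvv$  (last char: '$')
  sorted[2] = uvvwvvwwvv$uvuwv  (last char: 'v')
  sorted[3] = uwvuvvwvvwwvv$uv  (last char: 'v')
  sorted[4] = v$uvuwvuvvwvvwwv  (last char: 'v')
  sorted[5] = vuvvwvvwwvv$uvuw  (last char: 'w')
  sorted[6] = vuwvuvvwvvwwvv$u  (last char: 'u')
  sorted[7] = vv$uvuwvuvvwvvww  (last char: 'w')
  sorted[8] = vvwvvwwvv$uvuwvu  (last char: 'u')
  sorted[9] = vvwwvv$uvuwvuvvw  (last char: 'w')
  sorted[10] = vwvvwwvv$uvuwvuv  (last char: 'v')
  sorted[11] = vwwvv$uvuwvuvvwv  (last char: 'v')
  sorted[12] = wvuvvwvvwwvv$uvu  (last char: 'u')
  sorted[13] = wvv$uvuwvuvvwvvw  (last char: 'w')
  sorted[14] = wvvwwvv$uvuwvuvv  (last char: 'v')
  sorted[15] = wwvv$uvuwvuvvwvv  (last char: 'v')
Last column: v$vvvwuwuwvvuwvv
Original string S is at sorted index 1

Answer: v$vvvwuwuwvvuwvv
1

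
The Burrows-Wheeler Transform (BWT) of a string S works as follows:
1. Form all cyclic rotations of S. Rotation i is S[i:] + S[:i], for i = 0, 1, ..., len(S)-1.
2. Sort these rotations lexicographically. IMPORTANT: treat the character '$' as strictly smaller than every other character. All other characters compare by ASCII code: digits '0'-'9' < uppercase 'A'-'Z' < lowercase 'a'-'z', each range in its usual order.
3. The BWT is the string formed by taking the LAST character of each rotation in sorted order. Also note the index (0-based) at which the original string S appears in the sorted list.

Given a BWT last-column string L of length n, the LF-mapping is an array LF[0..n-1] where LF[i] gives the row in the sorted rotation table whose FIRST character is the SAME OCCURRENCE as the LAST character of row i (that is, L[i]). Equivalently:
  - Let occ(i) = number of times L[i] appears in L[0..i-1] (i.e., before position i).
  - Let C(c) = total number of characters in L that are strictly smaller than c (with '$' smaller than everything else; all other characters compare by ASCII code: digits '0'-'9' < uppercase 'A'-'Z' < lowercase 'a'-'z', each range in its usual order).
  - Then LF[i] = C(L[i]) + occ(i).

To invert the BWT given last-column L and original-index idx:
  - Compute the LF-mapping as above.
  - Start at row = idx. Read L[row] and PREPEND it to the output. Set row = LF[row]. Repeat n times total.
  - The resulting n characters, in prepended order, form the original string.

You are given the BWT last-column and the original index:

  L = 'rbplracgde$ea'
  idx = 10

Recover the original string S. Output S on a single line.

Answer: parcelbadger$

Derivation:
LF mapping: 11 3 10 9 12 1 4 8 5 6 0 7 2
Walk LF starting at row 10, prepending L[row]:
  step 1: row=10, L[10]='$', prepend. Next row=LF[10]=0
  step 2: row=0, L[0]='r', prepend. Next row=LF[0]=11
  step 3: row=11, L[11]='e', prepend. Next row=LF[11]=7
  step 4: row=7, L[7]='g', prepend. Next row=LF[7]=8
  step 5: row=8, L[8]='d', prepend. Next row=LF[8]=5
  step 6: row=5, L[5]='a', prepend. Next row=LF[5]=1
  step 7: row=1, L[1]='b', prepend. Next row=LF[1]=3
  step 8: row=3, L[3]='l', prepend. Next row=LF[3]=9
  step 9: row=9, L[9]='e', prepend. Next row=LF[9]=6
  step 10: row=6, L[6]='c', prepend. Next row=LF[6]=4
  step 11: row=4, L[4]='r', prepend. Next row=LF[4]=12
  step 12: row=12, L[12]='a', prepend. Next row=LF[12]=2
  step 13: row=2, L[2]='p', prepend. Next row=LF[2]=10
Reversed output: parcelbadger$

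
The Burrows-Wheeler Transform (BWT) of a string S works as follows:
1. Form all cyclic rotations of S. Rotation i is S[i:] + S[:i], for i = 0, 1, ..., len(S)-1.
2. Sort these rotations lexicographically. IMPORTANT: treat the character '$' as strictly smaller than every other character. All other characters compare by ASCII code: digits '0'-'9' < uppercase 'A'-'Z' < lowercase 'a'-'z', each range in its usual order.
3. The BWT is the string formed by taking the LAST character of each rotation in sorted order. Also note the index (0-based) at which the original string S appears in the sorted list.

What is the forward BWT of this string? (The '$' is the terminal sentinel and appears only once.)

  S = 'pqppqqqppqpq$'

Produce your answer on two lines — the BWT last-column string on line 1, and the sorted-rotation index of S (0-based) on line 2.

All 13 rotations (rotation i = S[i:]+S[:i]):
  rot[0] = pqppqqqppqpq$
  rot[1] = qppqqqppqpq$p
  rot[2] = ppqqqppqpq$pq
  rot[3] = pqqqppqpq$pqp
  rot[4] = qqqppqpq$pqpp
  rot[5] = qqppqpq$pqppq
  rot[6] = qppqpq$pqppqq
  rot[7] = ppqpq$pqppqqq
  rot[8] = pqpq$pqppqqqp
  rot[9] = qpq$pqppqqqpp
  rot[10] = pq$pqppqqqppq
  rot[11] = q$pqppqqqppqp
  rot[12] = $pqppqqqppqpq
Sorted (with $ < everything):
  sorted[0] = $pqppqqqppqpq  (last char: 'q')
  sorted[1] = ppqpq$pqppqqq  (last char: 'q')
  sorted[2] = ppqqqppqpq$pq  (last char: 'q')
  sorted[3] = pq$pqppqqqppq  (last char: 'q')
  sorted[4] = pqppqqqppqpq$  (last char: '$')
  sorted[5] = pqpq$pqppqqqp  (last char: 'p')
  sorted[6] = pqqqppqpq$pqp  (last char: 'p')
  sorted[7] = q$pqppqqqppqp  (last char: 'p')
  sorted[8] = qppqpq$pqppqq  (last char: 'q')
  sorted[9] = qppqqqppqpq$p  (last char: 'p')
  sorted[10] = qpq$pqppqqqpp  (last char: 'p')
  sorted[11] = qqppqpq$pqppq  (last char: 'q')
  sorted[12] = qqqppqpq$pqpp  (last char: 'p')
Last column: qqqq$pppqppqp
Original string S is at sorted index 4

Answer: qqqq$pppqppqp
4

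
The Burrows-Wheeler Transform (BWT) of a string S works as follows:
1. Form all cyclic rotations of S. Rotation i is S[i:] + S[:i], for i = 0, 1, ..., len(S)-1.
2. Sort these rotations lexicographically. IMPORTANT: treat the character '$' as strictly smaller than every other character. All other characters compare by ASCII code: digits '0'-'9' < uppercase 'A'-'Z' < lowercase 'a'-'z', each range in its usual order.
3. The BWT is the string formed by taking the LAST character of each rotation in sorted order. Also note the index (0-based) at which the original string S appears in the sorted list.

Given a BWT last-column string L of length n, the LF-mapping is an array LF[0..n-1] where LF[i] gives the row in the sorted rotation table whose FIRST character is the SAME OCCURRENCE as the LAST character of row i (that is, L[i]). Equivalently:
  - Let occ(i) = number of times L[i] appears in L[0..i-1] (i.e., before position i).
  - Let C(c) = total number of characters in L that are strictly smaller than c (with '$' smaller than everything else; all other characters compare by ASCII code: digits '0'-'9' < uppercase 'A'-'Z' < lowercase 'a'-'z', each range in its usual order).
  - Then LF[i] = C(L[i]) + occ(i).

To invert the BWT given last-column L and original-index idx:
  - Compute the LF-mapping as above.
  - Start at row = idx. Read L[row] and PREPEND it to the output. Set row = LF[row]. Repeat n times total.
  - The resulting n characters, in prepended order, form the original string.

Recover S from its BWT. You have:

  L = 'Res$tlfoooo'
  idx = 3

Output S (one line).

LF mapping: 1 2 9 0 10 4 3 5 6 7 8
Walk LF starting at row 3, prepending L[row]:
  step 1: row=3, L[3]='$', prepend. Next row=LF[3]=0
  step 2: row=0, L[0]='R', prepend. Next row=LF[0]=1
  step 3: row=1, L[1]='e', prepend. Next row=LF[1]=2
  step 4: row=2, L[2]='s', prepend. Next row=LF[2]=9
  step 5: row=9, L[9]='o', prepend. Next row=LF[9]=7
  step 6: row=7, L[7]='o', prepend. Next row=LF[7]=5
  step 7: row=5, L[5]='l', prepend. Next row=LF[5]=4
  step 8: row=4, L[4]='t', prepend. Next row=LF[4]=10
  step 9: row=10, L[10]='o', prepend. Next row=LF[10]=8
  step 10: row=8, L[8]='o', prepend. Next row=LF[8]=6
  step 11: row=6, L[6]='f', prepend. Next row=LF[6]=3
Reversed output: footlooseR$

Answer: footlooseR$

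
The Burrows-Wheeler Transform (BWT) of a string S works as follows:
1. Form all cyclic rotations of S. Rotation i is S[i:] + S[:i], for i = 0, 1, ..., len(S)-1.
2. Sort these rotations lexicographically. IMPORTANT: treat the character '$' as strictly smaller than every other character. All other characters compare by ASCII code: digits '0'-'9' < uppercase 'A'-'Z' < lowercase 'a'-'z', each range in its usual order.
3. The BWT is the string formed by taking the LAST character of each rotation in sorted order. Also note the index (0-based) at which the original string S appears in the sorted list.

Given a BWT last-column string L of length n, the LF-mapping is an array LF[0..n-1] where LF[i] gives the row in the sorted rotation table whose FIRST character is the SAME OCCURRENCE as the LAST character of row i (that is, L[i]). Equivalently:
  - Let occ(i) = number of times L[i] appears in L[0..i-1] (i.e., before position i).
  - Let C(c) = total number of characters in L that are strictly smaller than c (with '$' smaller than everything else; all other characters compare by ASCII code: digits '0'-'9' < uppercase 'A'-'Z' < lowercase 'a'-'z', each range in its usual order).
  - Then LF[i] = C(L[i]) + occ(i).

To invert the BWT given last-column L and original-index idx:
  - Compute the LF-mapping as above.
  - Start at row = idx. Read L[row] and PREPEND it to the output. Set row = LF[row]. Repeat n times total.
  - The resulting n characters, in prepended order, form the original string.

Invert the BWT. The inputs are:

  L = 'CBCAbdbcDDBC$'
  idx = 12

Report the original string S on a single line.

Answer: dCBABbCcDDbC$

Derivation:
LF mapping: 4 2 5 1 9 12 10 11 7 8 3 6 0
Walk LF starting at row 12, prepending L[row]:
  step 1: row=12, L[12]='$', prepend. Next row=LF[12]=0
  step 2: row=0, L[0]='C', prepend. Next row=LF[0]=4
  step 3: row=4, L[4]='b', prepend. Next row=LF[4]=9
  step 4: row=9, L[9]='D', prepend. Next row=LF[9]=8
  step 5: row=8, L[8]='D', prepend. Next row=LF[8]=7
  step 6: row=7, L[7]='c', prepend. Next row=LF[7]=11
  step 7: row=11, L[11]='C', prepend. Next row=LF[11]=6
  step 8: row=6, L[6]='b', prepend. Next row=LF[6]=10
  step 9: row=10, L[10]='B', prepend. Next row=LF[10]=3
  step 10: row=3, L[3]='A', prepend. Next row=LF[3]=1
  step 11: row=1, L[1]='B', prepend. Next row=LF[1]=2
  step 12: row=2, L[2]='C', prepend. Next row=LF[2]=5
  step 13: row=5, L[5]='d', prepend. Next row=LF[5]=12
Reversed output: dCBABbCcDDbC$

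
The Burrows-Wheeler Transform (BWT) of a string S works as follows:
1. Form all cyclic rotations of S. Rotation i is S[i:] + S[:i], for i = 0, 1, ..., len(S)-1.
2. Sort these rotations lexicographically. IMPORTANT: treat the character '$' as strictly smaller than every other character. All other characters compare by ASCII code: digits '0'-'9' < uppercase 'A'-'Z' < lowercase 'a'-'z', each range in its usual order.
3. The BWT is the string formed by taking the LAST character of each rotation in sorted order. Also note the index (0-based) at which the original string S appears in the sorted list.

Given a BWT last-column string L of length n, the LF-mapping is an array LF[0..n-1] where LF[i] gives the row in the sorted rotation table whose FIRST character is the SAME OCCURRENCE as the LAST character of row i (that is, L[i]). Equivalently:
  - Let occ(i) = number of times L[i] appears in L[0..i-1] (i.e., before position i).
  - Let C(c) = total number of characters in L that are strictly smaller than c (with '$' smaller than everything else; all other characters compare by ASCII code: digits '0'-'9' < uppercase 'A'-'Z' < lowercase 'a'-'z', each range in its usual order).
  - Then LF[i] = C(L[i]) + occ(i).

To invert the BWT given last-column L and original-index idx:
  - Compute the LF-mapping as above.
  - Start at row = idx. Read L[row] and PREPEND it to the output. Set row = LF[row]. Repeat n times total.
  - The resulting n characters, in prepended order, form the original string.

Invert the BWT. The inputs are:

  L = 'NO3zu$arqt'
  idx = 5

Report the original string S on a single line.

LF mapping: 2 3 1 9 8 0 4 6 5 7
Walk LF starting at row 5, prepending L[row]:
  step 1: row=5, L[5]='$', prepend. Next row=LF[5]=0
  step 2: row=0, L[0]='N', prepend. Next row=LF[0]=2
  step 3: row=2, L[2]='3', prepend. Next row=LF[2]=1
  step 4: row=1, L[1]='O', prepend. Next row=LF[1]=3
  step 5: row=3, L[3]='z', prepend. Next row=LF[3]=9
  step 6: row=9, L[9]='t', prepend. Next row=LF[9]=7
  step 7: row=7, L[7]='r', prepend. Next row=LF[7]=6
  step 8: row=6, L[6]='a', prepend. Next row=LF[6]=4
  step 9: row=4, L[4]='u', prepend. Next row=LF[4]=8
  step 10: row=8, L[8]='q', prepend. Next row=LF[8]=5
Reversed output: quartzO3N$

Answer: quartzO3N$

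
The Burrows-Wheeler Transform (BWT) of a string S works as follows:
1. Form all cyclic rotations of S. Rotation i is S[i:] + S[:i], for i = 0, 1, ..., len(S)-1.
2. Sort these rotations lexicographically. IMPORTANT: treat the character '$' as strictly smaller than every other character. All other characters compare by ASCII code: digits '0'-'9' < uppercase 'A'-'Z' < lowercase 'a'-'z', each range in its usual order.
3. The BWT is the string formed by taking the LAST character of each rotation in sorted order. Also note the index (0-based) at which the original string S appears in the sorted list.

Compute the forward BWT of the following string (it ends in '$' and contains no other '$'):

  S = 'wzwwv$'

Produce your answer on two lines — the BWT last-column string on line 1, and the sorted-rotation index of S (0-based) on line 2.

Answer: vwwz$w
4

Derivation:
All 6 rotations (rotation i = S[i:]+S[:i]):
  rot[0] = wzwwv$
  rot[1] = zwwv$w
  rot[2] = wwv$wz
  rot[3] = wv$wzw
  rot[4] = v$wzww
  rot[5] = $wzwwv
Sorted (with $ < everything):
  sorted[0] = $wzwwv  (last char: 'v')
  sorted[1] = v$wzww  (last char: 'w')
  sorted[2] = wv$wzw  (last char: 'w')
  sorted[3] = wwv$wz  (last char: 'z')
  sorted[4] = wzwwv$  (last char: '$')
  sorted[5] = zwwv$w  (last char: 'w')
Last column: vwwz$w
Original string S is at sorted index 4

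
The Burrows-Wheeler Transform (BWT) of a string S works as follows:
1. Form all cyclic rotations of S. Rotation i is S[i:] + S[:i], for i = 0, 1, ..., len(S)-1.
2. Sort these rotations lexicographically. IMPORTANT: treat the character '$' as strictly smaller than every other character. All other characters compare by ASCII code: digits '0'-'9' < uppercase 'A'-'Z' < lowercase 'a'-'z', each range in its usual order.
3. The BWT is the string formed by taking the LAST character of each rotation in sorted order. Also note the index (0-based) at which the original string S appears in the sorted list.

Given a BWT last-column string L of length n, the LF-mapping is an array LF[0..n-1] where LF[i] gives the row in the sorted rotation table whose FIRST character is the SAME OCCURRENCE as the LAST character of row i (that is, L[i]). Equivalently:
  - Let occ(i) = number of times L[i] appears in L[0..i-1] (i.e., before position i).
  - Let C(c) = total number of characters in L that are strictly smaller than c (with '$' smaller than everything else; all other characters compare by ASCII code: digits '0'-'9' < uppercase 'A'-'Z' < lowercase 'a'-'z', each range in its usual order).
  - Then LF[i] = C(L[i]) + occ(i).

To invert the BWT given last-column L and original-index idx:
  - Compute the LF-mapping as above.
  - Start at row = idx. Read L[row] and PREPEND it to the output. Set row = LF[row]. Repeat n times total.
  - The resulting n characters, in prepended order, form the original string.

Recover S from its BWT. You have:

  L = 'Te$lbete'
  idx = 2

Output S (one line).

Answer: beetleT$

Derivation:
LF mapping: 1 3 0 6 2 4 7 5
Walk LF starting at row 2, prepending L[row]:
  step 1: row=2, L[2]='$', prepend. Next row=LF[2]=0
  step 2: row=0, L[0]='T', prepend. Next row=LF[0]=1
  step 3: row=1, L[1]='e', prepend. Next row=LF[1]=3
  step 4: row=3, L[3]='l', prepend. Next row=LF[3]=6
  step 5: row=6, L[6]='t', prepend. Next row=LF[6]=7
  step 6: row=7, L[7]='e', prepend. Next row=LF[7]=5
  step 7: row=5, L[5]='e', prepend. Next row=LF[5]=4
  step 8: row=4, L[4]='b', prepend. Next row=LF[4]=2
Reversed output: beetleT$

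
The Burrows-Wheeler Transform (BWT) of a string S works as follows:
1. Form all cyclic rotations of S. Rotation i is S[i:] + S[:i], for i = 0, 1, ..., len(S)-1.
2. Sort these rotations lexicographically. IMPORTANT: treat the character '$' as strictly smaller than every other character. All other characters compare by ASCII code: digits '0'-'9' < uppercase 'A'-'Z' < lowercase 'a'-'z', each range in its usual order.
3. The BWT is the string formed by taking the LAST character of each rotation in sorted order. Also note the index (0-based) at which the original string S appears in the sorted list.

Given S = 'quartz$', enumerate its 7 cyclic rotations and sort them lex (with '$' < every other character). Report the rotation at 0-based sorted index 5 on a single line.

Answer: uartz$q

Derivation:
All 7 rotations (rotation i = S[i:]+S[:i]):
  rot[0] = quartz$
  rot[1] = uartz$q
  rot[2] = artz$qu
  rot[3] = rtz$qua
  rot[4] = tz$quar
  rot[5] = z$quart
  rot[6] = $quartz
Sorted (with $ < everything):
  sorted[0] = $quartz
  sorted[1] = artz$qu
  sorted[2] = quartz$
  sorted[3] = rtz$qua
  sorted[4] = tz$quar
  sorted[5] = uartz$q
  sorted[6] = z$quart
sorted[5] = uartz$q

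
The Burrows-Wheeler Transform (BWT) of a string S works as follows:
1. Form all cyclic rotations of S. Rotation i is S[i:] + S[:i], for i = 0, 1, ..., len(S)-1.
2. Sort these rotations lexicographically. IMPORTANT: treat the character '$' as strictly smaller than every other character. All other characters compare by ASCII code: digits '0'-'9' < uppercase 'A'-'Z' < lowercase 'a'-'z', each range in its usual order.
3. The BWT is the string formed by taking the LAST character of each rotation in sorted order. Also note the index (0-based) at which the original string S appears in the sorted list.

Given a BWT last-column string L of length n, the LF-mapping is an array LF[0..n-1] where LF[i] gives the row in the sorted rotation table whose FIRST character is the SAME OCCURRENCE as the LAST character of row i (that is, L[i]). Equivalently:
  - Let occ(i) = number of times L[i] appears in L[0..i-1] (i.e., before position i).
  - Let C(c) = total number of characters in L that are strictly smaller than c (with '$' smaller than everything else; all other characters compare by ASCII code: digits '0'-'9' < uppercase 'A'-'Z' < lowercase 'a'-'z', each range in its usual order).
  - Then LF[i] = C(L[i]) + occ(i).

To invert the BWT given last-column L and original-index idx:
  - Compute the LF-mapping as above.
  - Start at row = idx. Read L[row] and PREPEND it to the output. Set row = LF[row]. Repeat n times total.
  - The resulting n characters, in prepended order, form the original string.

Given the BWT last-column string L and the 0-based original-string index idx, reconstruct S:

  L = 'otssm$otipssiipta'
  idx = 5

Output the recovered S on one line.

Answer: mississipptattoo$

Derivation:
LF mapping: 6 14 10 11 5 0 7 15 2 8 12 13 3 4 9 16 1
Walk LF starting at row 5, prepending L[row]:
  step 1: row=5, L[5]='$', prepend. Next row=LF[5]=0
  step 2: row=0, L[0]='o', prepend. Next row=LF[0]=6
  step 3: row=6, L[6]='o', prepend. Next row=LF[6]=7
  step 4: row=7, L[7]='t', prepend. Next row=LF[7]=15
  step 5: row=15, L[15]='t', prepend. Next row=LF[15]=16
  step 6: row=16, L[16]='a', prepend. Next row=LF[16]=1
  step 7: row=1, L[1]='t', prepend. Next row=LF[1]=14
  step 8: row=14, L[14]='p', prepend. Next row=LF[14]=9
  step 9: row=9, L[9]='p', prepend. Next row=LF[9]=8
  step 10: row=8, L[8]='i', prepend. Next row=LF[8]=2
  step 11: row=2, L[2]='s', prepend. Next row=LF[2]=10
  step 12: row=10, L[10]='s', prepend. Next row=LF[10]=12
  step 13: row=12, L[12]='i', prepend. Next row=LF[12]=3
  step 14: row=3, L[3]='s', prepend. Next row=LF[3]=11
  step 15: row=11, L[11]='s', prepend. Next row=LF[11]=13
  step 16: row=13, L[13]='i', prepend. Next row=LF[13]=4
  step 17: row=4, L[4]='m', prepend. Next row=LF[4]=5
Reversed output: mississipptattoo$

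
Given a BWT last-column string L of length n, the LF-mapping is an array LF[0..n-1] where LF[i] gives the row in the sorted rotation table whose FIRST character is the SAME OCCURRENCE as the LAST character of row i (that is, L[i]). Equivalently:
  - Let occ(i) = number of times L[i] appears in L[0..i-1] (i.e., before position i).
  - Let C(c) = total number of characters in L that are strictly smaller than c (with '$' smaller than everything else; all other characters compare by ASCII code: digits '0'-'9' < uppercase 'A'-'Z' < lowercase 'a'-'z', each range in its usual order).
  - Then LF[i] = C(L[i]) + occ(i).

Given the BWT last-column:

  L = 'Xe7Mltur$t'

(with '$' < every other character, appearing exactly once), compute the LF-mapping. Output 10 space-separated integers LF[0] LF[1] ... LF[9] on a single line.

Answer: 3 4 1 2 5 7 9 6 0 8

Derivation:
Char counts: '$':1, '7':1, 'M':1, 'X':1, 'e':1, 'l':1, 'r':1, 't':2, 'u':1
C (first-col start): C('$')=0, C('7')=1, C('M')=2, C('X')=3, C('e')=4, C('l')=5, C('r')=6, C('t')=7, C('u')=9
L[0]='X': occ=0, LF[0]=C('X')+0=3+0=3
L[1]='e': occ=0, LF[1]=C('e')+0=4+0=4
L[2]='7': occ=0, LF[2]=C('7')+0=1+0=1
L[3]='M': occ=0, LF[3]=C('M')+0=2+0=2
L[4]='l': occ=0, LF[4]=C('l')+0=5+0=5
L[5]='t': occ=0, LF[5]=C('t')+0=7+0=7
L[6]='u': occ=0, LF[6]=C('u')+0=9+0=9
L[7]='r': occ=0, LF[7]=C('r')+0=6+0=6
L[8]='$': occ=0, LF[8]=C('$')+0=0+0=0
L[9]='t': occ=1, LF[9]=C('t')+1=7+1=8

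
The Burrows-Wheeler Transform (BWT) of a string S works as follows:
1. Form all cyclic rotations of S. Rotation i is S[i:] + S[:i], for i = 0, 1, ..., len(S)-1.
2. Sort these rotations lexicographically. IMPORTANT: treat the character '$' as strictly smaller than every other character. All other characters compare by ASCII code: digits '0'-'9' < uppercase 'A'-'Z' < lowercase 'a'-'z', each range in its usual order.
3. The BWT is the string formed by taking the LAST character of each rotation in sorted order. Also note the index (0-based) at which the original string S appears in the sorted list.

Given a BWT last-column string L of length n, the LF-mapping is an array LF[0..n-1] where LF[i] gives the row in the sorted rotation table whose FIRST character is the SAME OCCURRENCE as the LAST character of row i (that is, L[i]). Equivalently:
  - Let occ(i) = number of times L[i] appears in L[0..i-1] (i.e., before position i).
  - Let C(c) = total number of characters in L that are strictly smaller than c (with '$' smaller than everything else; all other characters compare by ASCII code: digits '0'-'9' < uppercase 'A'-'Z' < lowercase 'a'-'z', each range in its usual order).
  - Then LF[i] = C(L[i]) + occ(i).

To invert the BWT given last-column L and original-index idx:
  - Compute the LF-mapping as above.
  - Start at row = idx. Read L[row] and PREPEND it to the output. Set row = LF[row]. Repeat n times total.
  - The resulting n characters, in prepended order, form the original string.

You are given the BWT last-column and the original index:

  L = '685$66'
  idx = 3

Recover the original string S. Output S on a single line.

Answer: 66856$

Derivation:
LF mapping: 2 5 1 0 3 4
Walk LF starting at row 3, prepending L[row]:
  step 1: row=3, L[3]='$', prepend. Next row=LF[3]=0
  step 2: row=0, L[0]='6', prepend. Next row=LF[0]=2
  step 3: row=2, L[2]='5', prepend. Next row=LF[2]=1
  step 4: row=1, L[1]='8', prepend. Next row=LF[1]=5
  step 5: row=5, L[5]='6', prepend. Next row=LF[5]=4
  step 6: row=4, L[4]='6', prepend. Next row=LF[4]=3
Reversed output: 66856$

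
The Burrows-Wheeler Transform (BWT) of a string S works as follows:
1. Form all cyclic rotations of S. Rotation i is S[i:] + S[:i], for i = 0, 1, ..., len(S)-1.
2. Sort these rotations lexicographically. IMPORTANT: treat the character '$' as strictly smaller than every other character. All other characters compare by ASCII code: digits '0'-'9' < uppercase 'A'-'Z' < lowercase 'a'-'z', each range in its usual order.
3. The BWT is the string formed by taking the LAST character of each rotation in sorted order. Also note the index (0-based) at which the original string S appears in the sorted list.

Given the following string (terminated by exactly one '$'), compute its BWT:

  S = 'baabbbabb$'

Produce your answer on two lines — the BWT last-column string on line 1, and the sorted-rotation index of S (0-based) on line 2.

Answer: bbbab$baba
5

Derivation:
All 10 rotations (rotation i = S[i:]+S[:i]):
  rot[0] = baabbbabb$
  rot[1] = aabbbabb$b
  rot[2] = abbbabb$ba
  rot[3] = bbbabb$baa
  rot[4] = bbabb$baab
  rot[5] = babb$baabb
  rot[6] = abb$baabbb
  rot[7] = bb$baabbba
  rot[8] = b$baabbbab
  rot[9] = $baabbbabb
Sorted (with $ < everything):
  sorted[0] = $baabbbabb  (last char: 'b')
  sorted[1] = aabbbabb$b  (last char: 'b')
  sorted[2] = abb$baabbb  (last char: 'b')
  sorted[3] = abbbabb$ba  (last char: 'a')
  sorted[4] = b$baabbbab  (last char: 'b')
  sorted[5] = baabbbabb$  (last char: '$')
  sorted[6] = babb$baabb  (last char: 'b')
  sorted[7] = bb$baabbba  (last char: 'a')
  sorted[8] = bbabb$baab  (last char: 'b')
  sorted[9] = bbbabb$baa  (last char: 'a')
Last column: bbbab$baba
Original string S is at sorted index 5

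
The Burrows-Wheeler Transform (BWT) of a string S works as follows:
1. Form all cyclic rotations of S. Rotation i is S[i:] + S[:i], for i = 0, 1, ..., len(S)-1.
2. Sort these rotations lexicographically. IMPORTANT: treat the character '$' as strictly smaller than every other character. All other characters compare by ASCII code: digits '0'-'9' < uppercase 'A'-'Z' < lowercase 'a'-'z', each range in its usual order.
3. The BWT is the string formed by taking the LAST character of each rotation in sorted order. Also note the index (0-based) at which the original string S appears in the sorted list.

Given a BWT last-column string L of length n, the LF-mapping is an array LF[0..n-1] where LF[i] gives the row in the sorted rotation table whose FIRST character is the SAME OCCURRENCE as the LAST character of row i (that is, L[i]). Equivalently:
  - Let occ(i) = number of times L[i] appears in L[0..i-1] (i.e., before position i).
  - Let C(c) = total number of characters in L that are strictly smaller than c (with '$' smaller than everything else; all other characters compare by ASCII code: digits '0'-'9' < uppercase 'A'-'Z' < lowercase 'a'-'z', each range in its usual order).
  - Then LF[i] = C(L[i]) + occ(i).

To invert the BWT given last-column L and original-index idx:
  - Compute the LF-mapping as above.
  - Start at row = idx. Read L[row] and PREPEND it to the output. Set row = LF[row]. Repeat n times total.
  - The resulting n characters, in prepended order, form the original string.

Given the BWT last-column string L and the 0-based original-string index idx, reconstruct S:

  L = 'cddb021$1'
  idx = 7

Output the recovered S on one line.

Answer: d02b1d1c$

Derivation:
LF mapping: 6 7 8 5 1 4 2 0 3
Walk LF starting at row 7, prepending L[row]:
  step 1: row=7, L[7]='$', prepend. Next row=LF[7]=0
  step 2: row=0, L[0]='c', prepend. Next row=LF[0]=6
  step 3: row=6, L[6]='1', prepend. Next row=LF[6]=2
  step 4: row=2, L[2]='d', prepend. Next row=LF[2]=8
  step 5: row=8, L[8]='1', prepend. Next row=LF[8]=3
  step 6: row=3, L[3]='b', prepend. Next row=LF[3]=5
  step 7: row=5, L[5]='2', prepend. Next row=LF[5]=4
  step 8: row=4, L[4]='0', prepend. Next row=LF[4]=1
  step 9: row=1, L[1]='d', prepend. Next row=LF[1]=7
Reversed output: d02b1d1c$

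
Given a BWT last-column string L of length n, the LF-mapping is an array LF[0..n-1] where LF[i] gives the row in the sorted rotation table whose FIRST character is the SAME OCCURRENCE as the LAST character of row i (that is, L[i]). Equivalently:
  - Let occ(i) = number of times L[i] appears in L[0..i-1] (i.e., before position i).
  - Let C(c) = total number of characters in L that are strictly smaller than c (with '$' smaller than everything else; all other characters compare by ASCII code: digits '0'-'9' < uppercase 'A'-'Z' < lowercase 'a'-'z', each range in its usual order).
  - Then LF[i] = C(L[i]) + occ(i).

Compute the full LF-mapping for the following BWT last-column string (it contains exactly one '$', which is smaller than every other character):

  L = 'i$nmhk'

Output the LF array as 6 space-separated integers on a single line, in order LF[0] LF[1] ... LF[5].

Answer: 2 0 5 4 1 3

Derivation:
Char counts: '$':1, 'h':1, 'i':1, 'k':1, 'm':1, 'n':1
C (first-col start): C('$')=0, C('h')=1, C('i')=2, C('k')=3, C('m')=4, C('n')=5
L[0]='i': occ=0, LF[0]=C('i')+0=2+0=2
L[1]='$': occ=0, LF[1]=C('$')+0=0+0=0
L[2]='n': occ=0, LF[2]=C('n')+0=5+0=5
L[3]='m': occ=0, LF[3]=C('m')+0=4+0=4
L[4]='h': occ=0, LF[4]=C('h')+0=1+0=1
L[5]='k': occ=0, LF[5]=C('k')+0=3+0=3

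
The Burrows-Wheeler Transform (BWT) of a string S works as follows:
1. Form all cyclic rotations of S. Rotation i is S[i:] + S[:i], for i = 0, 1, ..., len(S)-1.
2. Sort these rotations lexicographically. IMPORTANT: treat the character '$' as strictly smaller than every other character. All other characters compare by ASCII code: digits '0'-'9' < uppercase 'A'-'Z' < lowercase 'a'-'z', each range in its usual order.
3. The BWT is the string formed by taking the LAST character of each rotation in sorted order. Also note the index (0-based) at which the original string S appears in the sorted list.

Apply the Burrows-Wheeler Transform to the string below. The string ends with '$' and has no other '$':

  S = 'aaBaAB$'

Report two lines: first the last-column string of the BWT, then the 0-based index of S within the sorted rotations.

Answer: BaAaBa$
6

Derivation:
All 7 rotations (rotation i = S[i:]+S[:i]):
  rot[0] = aaBaAB$
  rot[1] = aBaAB$a
  rot[2] = BaAB$aa
  rot[3] = aAB$aaB
  rot[4] = AB$aaBa
  rot[5] = B$aaBaA
  rot[6] = $aaBaAB
Sorted (with $ < everything):
  sorted[0] = $aaBaAB  (last char: 'B')
  sorted[1] = AB$aaBa  (last char: 'a')
  sorted[2] = B$aaBaA  (last char: 'A')
  sorted[3] = BaAB$aa  (last char: 'a')
  sorted[4] = aAB$aaB  (last char: 'B')
  sorted[5] = aBaAB$a  (last char: 'a')
  sorted[6] = aaBaAB$  (last char: '$')
Last column: BaAaBa$
Original string S is at sorted index 6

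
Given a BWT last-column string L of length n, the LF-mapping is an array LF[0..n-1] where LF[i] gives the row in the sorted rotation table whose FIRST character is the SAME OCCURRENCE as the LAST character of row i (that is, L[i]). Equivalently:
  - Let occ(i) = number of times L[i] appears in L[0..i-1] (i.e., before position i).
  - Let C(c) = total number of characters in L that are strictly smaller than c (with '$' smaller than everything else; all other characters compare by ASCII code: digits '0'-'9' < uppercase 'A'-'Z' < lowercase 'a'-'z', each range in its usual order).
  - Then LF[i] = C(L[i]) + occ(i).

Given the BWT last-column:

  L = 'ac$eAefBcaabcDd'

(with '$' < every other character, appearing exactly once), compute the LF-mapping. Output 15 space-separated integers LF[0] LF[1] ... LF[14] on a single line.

Char counts: '$':1, 'A':1, 'B':1, 'D':1, 'a':3, 'b':1, 'c':3, 'd':1, 'e':2, 'f':1
C (first-col start): C('$')=0, C('A')=1, C('B')=2, C('D')=3, C('a')=4, C('b')=7, C('c')=8, C('d')=11, C('e')=12, C('f')=14
L[0]='a': occ=0, LF[0]=C('a')+0=4+0=4
L[1]='c': occ=0, LF[1]=C('c')+0=8+0=8
L[2]='$': occ=0, LF[2]=C('$')+0=0+0=0
L[3]='e': occ=0, LF[3]=C('e')+0=12+0=12
L[4]='A': occ=0, LF[4]=C('A')+0=1+0=1
L[5]='e': occ=1, LF[5]=C('e')+1=12+1=13
L[6]='f': occ=0, LF[6]=C('f')+0=14+0=14
L[7]='B': occ=0, LF[7]=C('B')+0=2+0=2
L[8]='c': occ=1, LF[8]=C('c')+1=8+1=9
L[9]='a': occ=1, LF[9]=C('a')+1=4+1=5
L[10]='a': occ=2, LF[10]=C('a')+2=4+2=6
L[11]='b': occ=0, LF[11]=C('b')+0=7+0=7
L[12]='c': occ=2, LF[12]=C('c')+2=8+2=10
L[13]='D': occ=0, LF[13]=C('D')+0=3+0=3
L[14]='d': occ=0, LF[14]=C('d')+0=11+0=11

Answer: 4 8 0 12 1 13 14 2 9 5 6 7 10 3 11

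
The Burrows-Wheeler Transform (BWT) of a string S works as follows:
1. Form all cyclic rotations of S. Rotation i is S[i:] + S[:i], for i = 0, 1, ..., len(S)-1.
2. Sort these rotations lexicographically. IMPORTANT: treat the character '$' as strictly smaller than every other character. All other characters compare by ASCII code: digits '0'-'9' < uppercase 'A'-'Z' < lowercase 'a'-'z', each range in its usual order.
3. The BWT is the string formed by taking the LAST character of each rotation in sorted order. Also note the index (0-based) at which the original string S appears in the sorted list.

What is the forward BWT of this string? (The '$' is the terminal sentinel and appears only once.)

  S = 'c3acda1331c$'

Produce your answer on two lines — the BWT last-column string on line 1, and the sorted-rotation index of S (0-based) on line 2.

Answer: ca331cd31$ac
9

Derivation:
All 12 rotations (rotation i = S[i:]+S[:i]):
  rot[0] = c3acda1331c$
  rot[1] = 3acda1331c$c
  rot[2] = acda1331c$c3
  rot[3] = cda1331c$c3a
  rot[4] = da1331c$c3ac
  rot[5] = a1331c$c3acd
  rot[6] = 1331c$c3acda
  rot[7] = 331c$c3acda1
  rot[8] = 31c$c3acda13
  rot[9] = 1c$c3acda133
  rot[10] = c$c3acda1331
  rot[11] = $c3acda1331c
Sorted (with $ < everything):
  sorted[0] = $c3acda1331c  (last char: 'c')
  sorted[1] = 1331c$c3acda  (last char: 'a')
  sorted[2] = 1c$c3acda133  (last char: '3')
  sorted[3] = 31c$c3acda13  (last char: '3')
  sorted[4] = 331c$c3acda1  (last char: '1')
  sorted[5] = 3acda1331c$c  (last char: 'c')
  sorted[6] = a1331c$c3acd  (last char: 'd')
  sorted[7] = acda1331c$c3  (last char: '3')
  sorted[8] = c$c3acda1331  (last char: '1')
  sorted[9] = c3acda1331c$  (last char: '$')
  sorted[10] = cda1331c$c3a  (last char: 'a')
  sorted[11] = da1331c$c3ac  (last char: 'c')
Last column: ca331cd31$ac
Original string S is at sorted index 9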